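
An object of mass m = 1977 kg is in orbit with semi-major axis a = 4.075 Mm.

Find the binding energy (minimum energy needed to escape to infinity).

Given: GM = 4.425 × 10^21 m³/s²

Convert to SI: a = 4.075 Mm = 4.075e+06 m.
Total orbital energy is E = −GMm/(2a); binding energy is E_bind = −E = GMm/(2a).
E_bind = 4.425e+21 · 1977 / (2 · 4.075e+06) J ≈ 1.073e+18 J = 1.073 EJ.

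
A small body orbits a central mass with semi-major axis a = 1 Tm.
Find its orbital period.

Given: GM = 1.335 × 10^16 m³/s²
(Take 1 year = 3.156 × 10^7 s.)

Convert to SI: a = 1 Tm = 1e+12 m.
Kepler's third law: T = 2π √(a³ / GM).
Substituting a = 1e+12 m and GM = 1.335e+16 m³/s²:
T = 2π √((1e+12)³ / 1.335e+16) s
T ≈ 5.438e+10 s = 1723 years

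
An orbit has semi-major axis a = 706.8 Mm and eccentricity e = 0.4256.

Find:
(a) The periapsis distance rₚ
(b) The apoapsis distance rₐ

Convert to SI: a = 706.8 Mm = 7.068e+08 m.
(a) rₚ = a(1 − e) = 7.068e+08 · (1 − 0.4256) = 7.068e+08 · 0.5744 ≈ 4.06e+08 m = 406 Mm.
(b) rₐ = a(1 + e) = 7.068e+08 · (1 + 0.4256) = 7.068e+08 · 1.4256 ≈ 1.008e+09 m = 1.008 Gm.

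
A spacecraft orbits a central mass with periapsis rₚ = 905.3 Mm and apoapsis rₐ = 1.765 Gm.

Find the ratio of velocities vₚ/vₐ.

Convert to SI: rₚ = 905.3 Mm = 9.053e+08 m; rₐ = 1.765 Gm = 1.765e+09 m.
Conservation of angular momentum gives rₚvₚ = rₐvₐ, so vₚ/vₐ = rₐ/rₚ.
vₚ/vₐ = 1.765e+09 / 9.053e+08 ≈ 1.95.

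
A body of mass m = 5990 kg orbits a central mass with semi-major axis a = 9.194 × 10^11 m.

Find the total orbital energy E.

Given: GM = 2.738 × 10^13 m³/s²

E = −GMm / (2a).
E = −2.738e+13 · 5990 / (2 · 9.194e+11) J ≈ -8.919e+04 J = -89.19 kJ.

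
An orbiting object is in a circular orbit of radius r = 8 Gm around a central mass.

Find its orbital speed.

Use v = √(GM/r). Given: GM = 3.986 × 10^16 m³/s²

Convert to SI: r = 8 Gm = 8e+09 m.
For a circular orbit, gravity supplies the centripetal force, so v = √(GM / r).
v = √(3.986e+16 / 8e+09) m/s ≈ 2232 m/s = 2.232 km/s.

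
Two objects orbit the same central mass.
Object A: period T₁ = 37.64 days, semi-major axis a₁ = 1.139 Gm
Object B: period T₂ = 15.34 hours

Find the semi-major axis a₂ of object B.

Convert to SI: T₁ = 37.64 days = 3.2521e+06 s; a₁ = 1.139 Gm = 1.139e+09 m; T₂ = 15.34 hours = 55224 s.
Kepler's third law: (T₁/T₂)² = (a₁/a₂)³ ⇒ a₂ = a₁ · (T₂/T₁)^(2/3).
T₂/T₁ = 55224 / 3.2521e+06 = 0.016981.
a₂ = 1.139e+09 · (0.016981)^(2/3) m ≈ 7.525e+07 m = 75.25 Mm.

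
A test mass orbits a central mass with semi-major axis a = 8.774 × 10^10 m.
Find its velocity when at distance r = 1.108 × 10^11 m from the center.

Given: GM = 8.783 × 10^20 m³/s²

Vis-viva: v = √(GM · (2/r − 1/a)).
2/r − 1/a = 2/1.108e+11 − 1/8.774e+10 = 6.65323e-12 m⁻¹.
v = √(8.783e+20 · 6.65323e-12) m/s ≈ 7.644e+04 m/s = 76.44 km/s.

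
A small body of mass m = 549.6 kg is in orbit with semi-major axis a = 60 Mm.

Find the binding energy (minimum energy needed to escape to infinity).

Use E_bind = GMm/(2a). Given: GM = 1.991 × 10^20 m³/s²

Convert to SI: a = 60 Mm = 6e+07 m.
Total orbital energy is E = −GMm/(2a); binding energy is E_bind = −E = GMm/(2a).
E_bind = 1.991e+20 · 549.6 / (2 · 6e+07) J ≈ 9.119e+14 J = 911.9 TJ.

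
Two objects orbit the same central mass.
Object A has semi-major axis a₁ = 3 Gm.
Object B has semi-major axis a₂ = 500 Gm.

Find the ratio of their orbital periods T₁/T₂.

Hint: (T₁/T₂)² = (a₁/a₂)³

Convert to SI: a₁ = 3 Gm = 3e+09 m; a₂ = 500 Gm = 5e+11 m.
From Kepler's third law, (T₁/T₂)² = (a₁/a₂)³, so T₁/T₂ = (a₁/a₂)^(3/2).
a₁/a₂ = 3e+09 / 5e+11 = 0.006.
T₁/T₂ = (0.006)^(3/2) ≈ 0.0004648.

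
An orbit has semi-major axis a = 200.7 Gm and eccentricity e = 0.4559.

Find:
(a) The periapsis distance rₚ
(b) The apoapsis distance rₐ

Convert to SI: a = 200.7 Gm = 2.007e+11 m.
(a) rₚ = a(1 − e) = 2.007e+11 · (1 − 0.4559) = 2.007e+11 · 0.5441 ≈ 1.092e+11 m = 109.2 Gm.
(b) rₐ = a(1 + e) = 2.007e+11 · (1 + 0.4559) = 2.007e+11 · 1.4559 ≈ 2.922e+11 m = 292.2 Gm.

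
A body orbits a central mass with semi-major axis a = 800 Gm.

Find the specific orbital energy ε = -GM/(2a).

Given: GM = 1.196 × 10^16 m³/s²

Convert to SI: a = 800 Gm = 8e+11 m.
ε = −GM / (2a).
ε = −1.196e+16 / (2 · 8e+11) J/kg ≈ -7475 J/kg = -7.475 kJ/kg.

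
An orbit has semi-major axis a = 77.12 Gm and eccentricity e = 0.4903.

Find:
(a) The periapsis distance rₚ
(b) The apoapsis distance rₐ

Convert to SI: a = 77.12 Gm = 7.712e+10 m.
(a) rₚ = a(1 − e) = 7.712e+10 · (1 − 0.4903) = 7.712e+10 · 0.5097 ≈ 3.931e+10 m = 39.31 Gm.
(b) rₐ = a(1 + e) = 7.712e+10 · (1 + 0.4903) = 7.712e+10 · 1.4903 ≈ 1.149e+11 m = 114.9 Gm.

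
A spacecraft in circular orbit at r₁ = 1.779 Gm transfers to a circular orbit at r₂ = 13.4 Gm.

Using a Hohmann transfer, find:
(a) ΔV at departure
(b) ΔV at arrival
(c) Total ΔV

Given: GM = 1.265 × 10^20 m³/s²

Convert to SI: r₁ = 1.779 Gm = 1.779e+09 m; r₂ = 13.4 Gm = 1.34e+10 m.
Transfer semi-major axis: a_t = (r₁ + r₂)/2 = (1.779e+09 + 1.34e+10)/2 = 7.5895e+09 m.
Circular speeds: v₁ = √(GM/r₁) = 266660 m/s, v₂ = √(GM/r₂) = 97161.2 m/s.
Transfer speeds (vis-viva v² = GM(2/r − 1/a_t)): v₁ᵗ = 354326 m/s, v₂ᵗ = 47040.8 m/s.
(a) ΔV₁ = |v₁ᵗ − v₁| ≈ 8.767e+04 m/s = 87.67 km/s.
(b) ΔV₂ = |v₂ − v₂ᵗ| ≈ 5.012e+04 m/s = 50.12 km/s.
(c) ΔV_total = ΔV₁ + ΔV₂ ≈ 1.378e+05 m/s = 137.8 km/s.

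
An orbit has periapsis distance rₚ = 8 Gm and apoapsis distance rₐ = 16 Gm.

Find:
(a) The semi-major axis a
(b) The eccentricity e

Convert to SI: rₚ = 8 Gm = 8e+09 m; rₐ = 16 Gm = 1.6e+10 m.
(a) a = (rₚ + rₐ) / 2 = (8e+09 + 1.6e+10) / 2 ≈ 1.2e+10 m = 12 Gm.
(b) e = (rₐ − rₚ) / (rₐ + rₚ) = (1.6e+10 − 8e+09) / (1.6e+10 + 8e+09) ≈ 0.3333.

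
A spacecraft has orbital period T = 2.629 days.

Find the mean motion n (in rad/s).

Convert to SI: T = 2.629 days = 227146 s.
n = 2π / T.
n = 2π / 227146 s ≈ 2.766e-05 rad/s.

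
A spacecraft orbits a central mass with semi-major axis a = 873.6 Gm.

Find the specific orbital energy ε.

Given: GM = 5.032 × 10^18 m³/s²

Convert to SI: a = 873.6 Gm = 8.736e+11 m.
ε = −GM / (2a).
ε = −5.032e+18 / (2 · 8.736e+11) J/kg ≈ -2.88e+06 J/kg = -2.88 MJ/kg.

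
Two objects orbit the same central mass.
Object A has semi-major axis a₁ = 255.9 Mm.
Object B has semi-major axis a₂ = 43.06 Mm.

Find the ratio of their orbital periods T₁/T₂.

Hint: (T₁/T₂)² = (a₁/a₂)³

Convert to SI: a₁ = 255.9 Mm = 2.559e+08 m; a₂ = 43.06 Mm = 4.306e+07 m.
From Kepler's third law, (T₁/T₂)² = (a₁/a₂)³, so T₁/T₂ = (a₁/a₂)^(3/2).
a₁/a₂ = 2.559e+08 / 4.306e+07 = 5.94287.
T₁/T₂ = (5.94287)^(3/2) ≈ 14.49.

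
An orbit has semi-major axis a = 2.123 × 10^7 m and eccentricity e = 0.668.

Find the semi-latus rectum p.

p = a (1 − e²).
p = 2.123e+07 · (1 − (0.668)²) = 2.123e+07 · 0.553776 ≈ 1.176e+07 m = 1.176 × 10^7 m.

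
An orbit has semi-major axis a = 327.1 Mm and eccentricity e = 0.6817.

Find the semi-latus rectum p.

Convert to SI: a = 327.1 Mm = 3.271e+08 m.
p = a (1 − e²).
p = 3.271e+08 · (1 − (0.6817)²) = 3.271e+08 · 0.535285 ≈ 1.751e+08 m = 175.1 Mm.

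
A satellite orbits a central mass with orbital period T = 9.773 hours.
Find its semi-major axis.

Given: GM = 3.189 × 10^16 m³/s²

Convert to SI: T = 9.773 hours = 35182.8 s.
Invert Kepler's third law: a = (GM · T² / (4π²))^(1/3).
Substituting T = 35182.8 s and GM = 3.189e+16 m³/s²:
a = (3.189e+16 · (35182.8)² / (4π²))^(1/3) m
a ≈ 1e+08 m = 100 Mm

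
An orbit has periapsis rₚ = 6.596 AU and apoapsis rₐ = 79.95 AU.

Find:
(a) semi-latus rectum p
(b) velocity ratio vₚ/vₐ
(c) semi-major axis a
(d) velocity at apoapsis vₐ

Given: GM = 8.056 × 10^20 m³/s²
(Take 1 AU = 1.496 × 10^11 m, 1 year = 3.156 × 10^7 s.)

Convert to SI: rₚ = 6.596 AU = 9.86762e+11 m; rₐ = 79.95 AU = 1.19605e+13 m.
(a) From a = (rₚ + rₐ)/2 = 6.47364e+12 m and e = (rₐ − rₚ)/(rₐ + rₚ) = 0.847572, p = a(1 − e²) = 6.47364e+12 · (1 − (0.847572)²) ≈ 1.823e+12 m
(b) Conservation of angular momentum (rₚvₚ = rₐvₐ) gives vₚ/vₐ = rₐ/rₚ = 1.19605e+13/9.86762e+11 ≈ 12.12
(c) a = (rₚ + rₐ)/2 = (9.86762e+11 + 1.19605e+13)/2 ≈ 6.474e+12 m
(d) With a = (rₚ + rₐ)/2 = 6.47364e+12 m, vₐ = √(GM (2/rₐ − 1/a)) = √(8.056e+20 · (2/1.19605e+13 − 1/6.47364e+12)) m/s ≈ 3204 m/s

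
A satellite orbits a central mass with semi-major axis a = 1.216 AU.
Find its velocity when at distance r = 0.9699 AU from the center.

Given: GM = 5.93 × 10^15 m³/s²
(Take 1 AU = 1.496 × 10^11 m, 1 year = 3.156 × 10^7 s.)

Convert to SI: a = 1.216 AU = 1.81914e+11 m; r = 0.9699 AU = 1.45097e+11 m.
Vis-viva: v = √(GM · (2/r − 1/a)).
2/r − 1/a = 2/1.45097e+11 − 1/1.81914e+11 = 8.28676e-12 m⁻¹.
v = √(5.93e+15 · 8.28676e-12) m/s ≈ 221.7 m/s = 0.04677 AU/year.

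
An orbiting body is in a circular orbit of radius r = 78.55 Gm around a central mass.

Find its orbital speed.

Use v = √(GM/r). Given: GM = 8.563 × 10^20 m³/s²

Convert to SI: r = 78.55 Gm = 7.855e+10 m.
For a circular orbit, gravity supplies the centripetal force, so v = √(GM / r).
v = √(8.563e+20 / 7.855e+10) m/s ≈ 1.044e+05 m/s = 104.4 km/s.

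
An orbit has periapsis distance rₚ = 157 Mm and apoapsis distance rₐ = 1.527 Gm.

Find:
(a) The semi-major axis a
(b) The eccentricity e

Convert to SI: rₚ = 157 Mm = 1.57e+08 m; rₐ = 1.527 Gm = 1.527e+09 m.
(a) a = (rₚ + rₐ) / 2 = (1.57e+08 + 1.527e+09) / 2 ≈ 8.42e+08 m = 842 Mm.
(b) e = (rₐ − rₚ) / (rₐ + rₚ) = (1.527e+09 − 1.57e+08) / (1.527e+09 + 1.57e+08) ≈ 0.8135.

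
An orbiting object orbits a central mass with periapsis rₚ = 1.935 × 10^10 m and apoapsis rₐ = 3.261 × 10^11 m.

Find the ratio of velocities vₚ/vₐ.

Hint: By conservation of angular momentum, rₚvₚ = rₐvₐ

Conservation of angular momentum gives rₚvₚ = rₐvₐ, so vₚ/vₐ = rₐ/rₚ.
vₚ/vₐ = 3.261e+11 / 1.935e+10 ≈ 16.85.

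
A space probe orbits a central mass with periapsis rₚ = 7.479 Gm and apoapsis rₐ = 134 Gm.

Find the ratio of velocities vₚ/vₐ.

Convert to SI: rₚ = 7.479 Gm = 7.479e+09 m; rₐ = 134 Gm = 1.34e+11 m.
Conservation of angular momentum gives rₚvₚ = rₐvₐ, so vₚ/vₐ = rₐ/rₚ.
vₚ/vₐ = 1.34e+11 / 7.479e+09 ≈ 17.92.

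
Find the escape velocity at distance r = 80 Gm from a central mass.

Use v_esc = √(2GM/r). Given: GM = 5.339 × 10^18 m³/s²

Convert to SI: r = 80 Gm = 8e+10 m.
Escape velocity comes from setting total energy to zero: ½v² − GM/r = 0 ⇒ v_esc = √(2GM / r).
v_esc = √(2 · 5.339e+18 / 8e+10) m/s ≈ 1.155e+04 m/s = 11.55 km/s.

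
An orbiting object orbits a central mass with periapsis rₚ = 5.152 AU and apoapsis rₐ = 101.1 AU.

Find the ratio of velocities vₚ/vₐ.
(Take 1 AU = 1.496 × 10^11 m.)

Convert to SI: rₚ = 5.152 AU = 7.70739e+11 m; rₐ = 101.1 AU = 1.51246e+13 m.
Conservation of angular momentum gives rₚvₚ = rₐvₐ, so vₚ/vₐ = rₐ/rₚ.
vₚ/vₐ = 1.51246e+13 / 7.70739e+11 ≈ 19.62.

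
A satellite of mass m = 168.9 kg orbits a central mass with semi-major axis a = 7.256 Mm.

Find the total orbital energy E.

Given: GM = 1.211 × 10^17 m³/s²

Convert to SI: a = 7.256 Mm = 7.256e+06 m.
E = −GMm / (2a).
E = −1.211e+17 · 168.9 / (2 · 7.256e+06) J ≈ -1.409e+12 J = -1.409 TJ.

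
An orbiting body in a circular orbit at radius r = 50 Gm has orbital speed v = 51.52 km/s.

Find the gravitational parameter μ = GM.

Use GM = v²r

Convert to SI: r = 50 Gm = 5e+10 m; v = 51.52 km/s = 51520 m/s.
For a circular orbit v² = GM/r, so GM = v² · r.
GM = (51520)² · 5e+10 m³/s² ≈ 1.327e+20 m³/s² = 1.327 × 10^20 m³/s².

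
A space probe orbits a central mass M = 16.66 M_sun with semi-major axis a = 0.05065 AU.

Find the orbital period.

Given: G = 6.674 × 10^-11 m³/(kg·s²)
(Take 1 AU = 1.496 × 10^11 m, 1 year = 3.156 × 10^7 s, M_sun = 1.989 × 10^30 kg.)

Convert to SI: a = 0.05065 AU = 7.57724e+09 m; M = 16.66 M_sun = 3.31367e+31 kg.
GM = G · M = 6.674e-11 · 3.31367e+31 = 2.21155e+21 m³/s².
Kepler's third law: T = 2π √(a³ / GM).
Substituting a = 7.57724e+09 m and GM = 2.21155e+21 m³/s²:
T = 2π √((7.57724e+09)³ / 2.21155e+21) s
T ≈ 8.812e+04 s = 0.002792 years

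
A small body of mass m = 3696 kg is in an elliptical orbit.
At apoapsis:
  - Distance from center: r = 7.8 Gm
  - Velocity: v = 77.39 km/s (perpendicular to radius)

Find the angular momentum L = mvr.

Convert to SI: r = 7.8 Gm = 7.8e+09 m; v = 77.39 km/s = 77390 m/s.
Since v is perpendicular to r, L = m · v · r.
L = 3696 · 77390 · 7.8e+09 kg·m²/s ≈ 2.231e+18 kg·m²/s.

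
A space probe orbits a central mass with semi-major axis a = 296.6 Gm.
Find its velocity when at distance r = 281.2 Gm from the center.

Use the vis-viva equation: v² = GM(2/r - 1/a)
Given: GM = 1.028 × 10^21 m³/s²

Convert to SI: a = 296.6 Gm = 2.966e+11 m; r = 281.2 Gm = 2.812e+11 m.
Vis-viva: v = √(GM · (2/r − 1/a)).
2/r − 1/a = 2/2.812e+11 − 1/2.966e+11 = 3.74083e-12 m⁻¹.
v = √(1.028e+21 · 3.74083e-12) m/s ≈ 6.201e+04 m/s = 62.01 km/s.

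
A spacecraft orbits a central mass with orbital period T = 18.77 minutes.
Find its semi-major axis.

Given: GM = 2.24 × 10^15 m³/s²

Convert to SI: T = 18.77 minutes = 1126.2 s.
Invert Kepler's third law: a = (GM · T² / (4π²))^(1/3).
Substituting T = 1126.2 s and GM = 2.24e+15 m³/s²:
a = (2.24e+15 · (1126.2)² / (4π²))^(1/3) m
a ≈ 4.159e+06 m = 4.159 Mm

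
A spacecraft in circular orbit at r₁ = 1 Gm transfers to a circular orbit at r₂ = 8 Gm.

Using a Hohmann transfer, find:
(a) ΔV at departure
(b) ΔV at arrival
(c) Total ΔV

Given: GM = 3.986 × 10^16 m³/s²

Convert to SI: r₁ = 1 Gm = 1e+09 m; r₂ = 8 Gm = 8e+09 m.
Transfer semi-major axis: a_t = (r₁ + r₂)/2 = (1e+09 + 8e+09)/2 = 4.5e+09 m.
Circular speeds: v₁ = √(GM/r₁) = 6313.48 m/s, v₂ = √(GM/r₂) = 2232.15 m/s.
Transfer speeds (vis-viva v² = GM(2/r − 1/a_t)): v₁ᵗ = 8417.97 m/s, v₂ᵗ = 1052.25 m/s.
(a) ΔV₁ = |v₁ᵗ − v₁| ≈ 2104 m/s = 2.104 km/s.
(b) ΔV₂ = |v₂ − v₂ᵗ| ≈ 1180 m/s = 1.18 km/s.
(c) ΔV_total = ΔV₁ + ΔV₂ ≈ 3284 m/s = 3.284 km/s.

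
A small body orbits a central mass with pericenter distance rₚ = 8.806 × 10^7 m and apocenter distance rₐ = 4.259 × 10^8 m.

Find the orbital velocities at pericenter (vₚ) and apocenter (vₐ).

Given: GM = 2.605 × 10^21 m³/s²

Use the vis-viva equation v² = GM(2/r − 1/a) with a = (rₚ + rₐ)/2 = (8.806e+07 + 4.259e+08)/2 = 2.5698e+08 m.
vₚ = √(GM · (2/rₚ − 1/a)) = √(2.605e+21 · (2/8.806e+07 − 1/2.5698e+08)) m/s ≈ 7.002e+06 m/s = 7002 km/s.
vₐ = √(GM · (2/rₐ − 1/a)) = √(2.605e+21 · (2/4.259e+08 − 1/2.5698e+08)) m/s ≈ 1.448e+06 m/s = 1448 km/s.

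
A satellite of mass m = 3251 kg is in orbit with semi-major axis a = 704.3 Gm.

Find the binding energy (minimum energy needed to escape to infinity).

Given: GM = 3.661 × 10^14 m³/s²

Convert to SI: a = 704.3 Gm = 7.043e+11 m.
Total orbital energy is E = −GMm/(2a); binding energy is E_bind = −E = GMm/(2a).
E_bind = 3.661e+14 · 3251 / (2 · 7.043e+11) J ≈ 8.449e+05 J = 844.9 kJ.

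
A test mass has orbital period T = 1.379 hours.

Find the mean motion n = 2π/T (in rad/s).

Convert to SI: T = 1.379 hours = 4964.4 s.
n = 2π / T.
n = 2π / 4964.4 s ≈ 0.001266 rad/s.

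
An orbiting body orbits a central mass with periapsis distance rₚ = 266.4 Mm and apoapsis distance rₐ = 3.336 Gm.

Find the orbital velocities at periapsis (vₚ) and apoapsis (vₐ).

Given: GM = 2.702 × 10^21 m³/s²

Convert to SI: rₚ = 266.4 Mm = 2.664e+08 m; rₐ = 3.336 Gm = 3.336e+09 m.
Use the vis-viva equation v² = GM(2/r − 1/a) with a = (rₚ + rₐ)/2 = (2.664e+08 + 3.336e+09)/2 = 1.8012e+09 m.
vₚ = √(GM · (2/rₚ − 1/a)) = √(2.702e+21 · (2/2.664e+08 − 1/1.8012e+09)) m/s ≈ 4.334e+06 m/s = 4334 km/s.
vₐ = √(GM · (2/rₐ − 1/a)) = √(2.702e+21 · (2/3.336e+09 − 1/1.8012e+09)) m/s ≈ 3.461e+05 m/s = 346.1 km/s.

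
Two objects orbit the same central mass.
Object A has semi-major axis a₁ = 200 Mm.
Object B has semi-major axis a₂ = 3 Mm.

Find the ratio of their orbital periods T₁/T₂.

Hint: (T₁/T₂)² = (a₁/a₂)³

Convert to SI: a₁ = 200 Mm = 2e+08 m; a₂ = 3 Mm = 3e+06 m.
From Kepler's third law, (T₁/T₂)² = (a₁/a₂)³, so T₁/T₂ = (a₁/a₂)^(3/2).
a₁/a₂ = 2e+08 / 3e+06 = 66.6667.
T₁/T₂ = (66.6667)^(3/2) ≈ 544.3.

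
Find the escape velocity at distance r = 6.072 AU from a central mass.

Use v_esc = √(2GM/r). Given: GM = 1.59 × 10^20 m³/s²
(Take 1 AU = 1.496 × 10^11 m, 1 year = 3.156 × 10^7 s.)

Convert to SI: r = 6.072 AU = 9.08371e+11 m.
Escape velocity comes from setting total energy to zero: ½v² − GM/r = 0 ⇒ v_esc = √(2GM / r).
v_esc = √(2 · 1.59e+20 / 9.08371e+11) m/s ≈ 1.871e+04 m/s = 3.947 AU/year.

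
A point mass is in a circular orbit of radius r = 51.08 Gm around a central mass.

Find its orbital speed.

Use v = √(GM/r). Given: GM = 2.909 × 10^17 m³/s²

Convert to SI: r = 51.08 Gm = 5.108e+10 m.
For a circular orbit, gravity supplies the centripetal force, so v = √(GM / r).
v = √(2.909e+17 / 5.108e+10) m/s ≈ 2386 m/s = 2.386 km/s.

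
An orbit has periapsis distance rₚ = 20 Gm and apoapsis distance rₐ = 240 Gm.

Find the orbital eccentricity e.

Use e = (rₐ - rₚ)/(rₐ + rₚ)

Convert to SI: rₚ = 20 Gm = 2e+10 m; rₐ = 240 Gm = 2.4e+11 m.
e = (rₐ − rₚ) / (rₐ + rₚ).
e = (2.4e+11 − 2e+10) / (2.4e+11 + 2e+10) = 2.2e+11 / 2.6e+11 ≈ 0.8462.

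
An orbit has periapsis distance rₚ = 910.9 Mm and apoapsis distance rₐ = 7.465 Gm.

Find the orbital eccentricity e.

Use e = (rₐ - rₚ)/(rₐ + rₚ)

Convert to SI: rₚ = 910.9 Mm = 9.109e+08 m; rₐ = 7.465 Gm = 7.465e+09 m.
e = (rₐ − rₚ) / (rₐ + rₚ).
e = (7.465e+09 − 9.109e+08) / (7.465e+09 + 9.109e+08) = 6.5541e+09 / 8.3759e+09 ≈ 0.7825.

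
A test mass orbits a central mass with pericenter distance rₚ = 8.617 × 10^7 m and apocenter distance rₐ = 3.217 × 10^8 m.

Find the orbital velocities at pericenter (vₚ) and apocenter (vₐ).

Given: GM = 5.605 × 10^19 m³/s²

Use the vis-viva equation v² = GM(2/r − 1/a) with a = (rₚ + rₐ)/2 = (8.617e+07 + 3.217e+08)/2 = 2.03935e+08 m.
vₚ = √(GM · (2/rₚ − 1/a)) = √(5.605e+19 · (2/8.617e+07 − 1/2.03935e+08)) m/s ≈ 1.013e+06 m/s = 1013 km/s.
vₐ = √(GM · (2/rₐ − 1/a)) = √(5.605e+19 · (2/3.217e+08 − 1/2.03935e+08)) m/s ≈ 2.713e+05 m/s = 271.3 km/s.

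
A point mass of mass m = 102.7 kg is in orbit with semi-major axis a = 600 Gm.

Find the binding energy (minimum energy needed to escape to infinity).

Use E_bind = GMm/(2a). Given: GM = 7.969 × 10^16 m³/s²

Convert to SI: a = 600 Gm = 6e+11 m.
Total orbital energy is E = −GMm/(2a); binding energy is E_bind = −E = GMm/(2a).
E_bind = 7.969e+16 · 102.7 / (2 · 6e+11) J ≈ 6.82e+06 J = 6.82 MJ.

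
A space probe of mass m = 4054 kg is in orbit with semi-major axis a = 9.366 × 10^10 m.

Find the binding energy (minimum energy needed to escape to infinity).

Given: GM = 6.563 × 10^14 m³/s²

Total orbital energy is E = −GMm/(2a); binding energy is E_bind = −E = GMm/(2a).
E_bind = 6.563e+14 · 4054 / (2 · 9.366e+10) J ≈ 1.42e+07 J = 14.2 MJ.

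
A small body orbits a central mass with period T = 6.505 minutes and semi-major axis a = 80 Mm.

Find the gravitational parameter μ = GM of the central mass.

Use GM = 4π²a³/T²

Convert to SI: T = 6.505 minutes = 390.3 s; a = 80 Mm = 8e+07 m.
GM = 4π² · a³ / T².
GM = 4π² · (8e+07)³ / (390.3)² m³/s² ≈ 1.327e+20 m³/s² = 1.327 × 10^20 m³/s².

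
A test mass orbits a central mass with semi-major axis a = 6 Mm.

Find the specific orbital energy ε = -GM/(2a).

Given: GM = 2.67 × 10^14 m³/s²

Convert to SI: a = 6 Mm = 6e+06 m.
ε = −GM / (2a).
ε = −2.67e+14 / (2 · 6e+06) J/kg ≈ -2.225e+07 J/kg = -22.25 MJ/kg.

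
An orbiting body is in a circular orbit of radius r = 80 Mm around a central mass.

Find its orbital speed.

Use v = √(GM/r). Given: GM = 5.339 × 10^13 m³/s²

Convert to SI: r = 80 Mm = 8e+07 m.
For a circular orbit, gravity supplies the centripetal force, so v = √(GM / r).
v = √(5.339e+13 / 8e+07) m/s ≈ 816.9 m/s = 816.9 m/s.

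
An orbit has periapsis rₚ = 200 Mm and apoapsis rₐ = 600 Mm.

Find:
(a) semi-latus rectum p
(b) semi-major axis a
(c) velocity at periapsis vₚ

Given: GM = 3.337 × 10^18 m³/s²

Convert to SI: rₚ = 200 Mm = 2e+08 m; rₐ = 600 Mm = 6e+08 m.
(a) From a = (rₚ + rₐ)/2 = 4e+08 m and e = (rₐ − rₚ)/(rₐ + rₚ) = 0.5, p = a(1 − e²) = 4e+08 · (1 − (0.5)²) ≈ 3e+08 m
(b) a = (rₚ + rₐ)/2 = (2e+08 + 6e+08)/2 ≈ 4e+08 m
(c) With a = (rₚ + rₐ)/2 = 4e+08 m, vₚ = √(GM (2/rₚ − 1/a)) = √(3.337e+18 · (2/2e+08 − 1/4e+08)) m/s ≈ 1.582e+05 m/s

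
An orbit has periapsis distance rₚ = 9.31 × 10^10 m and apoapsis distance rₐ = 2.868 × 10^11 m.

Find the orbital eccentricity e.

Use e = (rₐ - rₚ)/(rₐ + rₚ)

e = (rₐ − rₚ) / (rₐ + rₚ).
e = (2.868e+11 − 9.31e+10) / (2.868e+11 + 9.31e+10) = 1.937e+11 / 3.799e+11 ≈ 0.5099.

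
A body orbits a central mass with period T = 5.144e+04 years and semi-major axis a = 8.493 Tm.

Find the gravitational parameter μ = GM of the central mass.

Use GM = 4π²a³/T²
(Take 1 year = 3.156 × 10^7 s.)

Convert to SI: T = 5.144e+04 years = 1.62345e+12 s; a = 8.493 Tm = 8.493e+12 m.
GM = 4π² · a³ / T².
GM = 4π² · (8.493e+12)³ / (1.62345e+12)² m³/s² ≈ 9.176e+15 m³/s² = 9.176 × 10^15 m³/s².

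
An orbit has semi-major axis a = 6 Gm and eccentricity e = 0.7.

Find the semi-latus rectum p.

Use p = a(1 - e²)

Convert to SI: a = 6 Gm = 6e+09 m.
p = a (1 − e²).
p = 6e+09 · (1 − (0.7)²) = 6e+09 · 0.51 ≈ 3.06e+09 m = 3.06 Gm.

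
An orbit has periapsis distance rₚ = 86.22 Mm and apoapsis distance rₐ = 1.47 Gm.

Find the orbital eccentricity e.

Convert to SI: rₚ = 86.22 Mm = 8.622e+07 m; rₐ = 1.47 Gm = 1.47e+09 m.
e = (rₐ − rₚ) / (rₐ + rₚ).
e = (1.47e+09 − 8.622e+07) / (1.47e+09 + 8.622e+07) = 1.38378e+09 / 1.55622e+09 ≈ 0.8892.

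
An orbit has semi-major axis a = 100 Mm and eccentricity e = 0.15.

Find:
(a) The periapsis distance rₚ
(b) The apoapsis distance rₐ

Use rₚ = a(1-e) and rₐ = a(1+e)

Convert to SI: a = 100 Mm = 1e+08 m.
(a) rₚ = a(1 − e) = 1e+08 · (1 − 0.15) = 1e+08 · 0.85 ≈ 8.5e+07 m = 85 Mm.
(b) rₐ = a(1 + e) = 1e+08 · (1 + 0.15) = 1e+08 · 1.15 ≈ 1.15e+08 m = 115 Mm.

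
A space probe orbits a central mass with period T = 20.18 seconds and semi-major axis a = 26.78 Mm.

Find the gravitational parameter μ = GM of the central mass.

Convert to SI: a = 26.78 Mm = 2.678e+07 m.
GM = 4π² · a³ / T².
GM = 4π² · (2.678e+07)³ / (20.18)² m³/s² ≈ 1.862e+21 m³/s² = 1.862 × 10^21 m³/s².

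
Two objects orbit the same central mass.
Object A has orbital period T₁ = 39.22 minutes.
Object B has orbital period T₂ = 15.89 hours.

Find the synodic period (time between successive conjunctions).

Convert to SI: T₁ = 39.22 minutes = 2353.2 s; T₂ = 15.89 hours = 57204 s.
T_syn = |T₁ · T₂ / (T₁ − T₂)|.
T_syn = |2353.2 · 57204 / (2353.2 − 57204)| s ≈ 2454 s = 40.9 minutes.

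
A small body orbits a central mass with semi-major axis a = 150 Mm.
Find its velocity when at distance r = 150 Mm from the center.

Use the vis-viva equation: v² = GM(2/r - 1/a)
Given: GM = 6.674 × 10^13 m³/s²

Convert to SI: a = 150 Mm = 1.5e+08 m; r = 150 Mm = 1.5e+08 m.
Vis-viva: v = √(GM · (2/r − 1/a)).
2/r − 1/a = 2/1.5e+08 − 1/1.5e+08 = 6.66667e-09 m⁻¹.
v = √(6.674e+13 · 6.66667e-09) m/s ≈ 667 m/s = 667 m/s.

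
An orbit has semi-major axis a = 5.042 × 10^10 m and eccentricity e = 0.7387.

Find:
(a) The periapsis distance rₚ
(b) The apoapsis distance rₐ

(a) rₚ = a(1 − e) = 5.042e+10 · (1 − 0.7387) = 5.042e+10 · 0.2613 ≈ 1.317e+10 m = 1.317 × 10^10 m.
(b) rₐ = a(1 + e) = 5.042e+10 · (1 + 0.7387) = 5.042e+10 · 1.7387 ≈ 8.767e+10 m = 8.767 × 10^10 m.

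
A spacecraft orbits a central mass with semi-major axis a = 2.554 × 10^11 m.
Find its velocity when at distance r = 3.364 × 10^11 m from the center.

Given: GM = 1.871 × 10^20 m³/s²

Vis-viva: v = √(GM · (2/r − 1/a)).
2/r − 1/a = 2/3.364e+11 − 1/2.554e+11 = 2.02988e-12 m⁻¹.
v = √(1.871e+20 · 2.02988e-12) m/s ≈ 1.949e+04 m/s = 19.49 km/s.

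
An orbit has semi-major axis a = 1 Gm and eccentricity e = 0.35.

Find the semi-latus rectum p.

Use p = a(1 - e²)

Convert to SI: a = 1 Gm = 1e+09 m.
p = a (1 − e²).
p = 1e+09 · (1 − (0.35)²) = 1e+09 · 0.8775 ≈ 8.775e+08 m = 877.5 Mm.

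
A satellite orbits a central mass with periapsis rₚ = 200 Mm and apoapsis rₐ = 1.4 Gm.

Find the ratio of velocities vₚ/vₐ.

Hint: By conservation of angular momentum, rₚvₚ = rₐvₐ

Convert to SI: rₚ = 200 Mm = 2e+08 m; rₐ = 1.4 Gm = 1.4e+09 m.
Conservation of angular momentum gives rₚvₚ = rₐvₐ, so vₚ/vₐ = rₐ/rₚ.
vₚ/vₐ = 1.4e+09 / 2e+08 ≈ 7.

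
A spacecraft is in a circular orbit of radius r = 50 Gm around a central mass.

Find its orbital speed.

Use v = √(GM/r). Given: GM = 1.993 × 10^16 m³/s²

Convert to SI: r = 50 Gm = 5e+10 m.
For a circular orbit, gravity supplies the centripetal force, so v = √(GM / r).
v = √(1.993e+16 / 5e+10) m/s ≈ 631.3 m/s = 631.3 m/s.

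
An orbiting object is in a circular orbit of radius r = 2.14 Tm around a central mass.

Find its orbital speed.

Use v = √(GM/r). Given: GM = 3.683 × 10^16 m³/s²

Convert to SI: r = 2.14 Tm = 2.14e+12 m.
For a circular orbit, gravity supplies the centripetal force, so v = √(GM / r).
v = √(3.683e+16 / 2.14e+12) m/s ≈ 131.2 m/s = 131.2 m/s.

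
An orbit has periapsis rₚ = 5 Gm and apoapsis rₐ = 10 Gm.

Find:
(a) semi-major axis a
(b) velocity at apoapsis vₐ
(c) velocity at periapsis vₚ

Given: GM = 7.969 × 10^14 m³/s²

Convert to SI: rₚ = 5 Gm = 5e+09 m; rₐ = 10 Gm = 1e+10 m.
(a) a = (rₚ + rₐ)/2 = (5e+09 + 1e+10)/2 ≈ 7.5e+09 m
(b) With a = (rₚ + rₐ)/2 = 7.5e+09 m, vₐ = √(GM (2/rₐ − 1/a)) = √(7.969e+14 · (2/1e+10 − 1/7.5e+09)) m/s ≈ 230.5 m/s
(c) With a = (rₚ + rₐ)/2 = 7.5e+09 m, vₚ = √(GM (2/rₚ − 1/a)) = √(7.969e+14 · (2/5e+09 − 1/7.5e+09)) m/s ≈ 461 m/s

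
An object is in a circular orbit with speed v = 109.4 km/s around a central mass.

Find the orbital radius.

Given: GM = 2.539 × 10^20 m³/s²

Convert to SI: v = 109.4 km/s = 109400 m/s.
For a circular orbit, v² = GM / r, so r = GM / v².
r = 2.539e+20 / (109400)² m ≈ 2.121e+10 m = 21.21 Gm.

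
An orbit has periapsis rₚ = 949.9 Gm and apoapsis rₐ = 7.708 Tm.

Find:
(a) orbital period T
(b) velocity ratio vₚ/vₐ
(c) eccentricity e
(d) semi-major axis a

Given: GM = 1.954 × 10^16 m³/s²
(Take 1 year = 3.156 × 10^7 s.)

Convert to SI: rₚ = 949.9 Gm = 9.499e+11 m; rₐ = 7.708 Tm = 7.708e+12 m.
(a) With a = (rₚ + rₐ)/2 = 4.32895e+12 m, T = 2π √(a³/GM) = 2π √((4.32895e+12)³/1.954e+16) s ≈ 4.048e+11 s
(b) Conservation of angular momentum (rₚvₚ = rₐvₐ) gives vₚ/vₐ = rₐ/rₚ = 7.708e+12/9.499e+11 ≈ 8.115
(c) e = (rₐ − rₚ)/(rₐ + rₚ) = (7.708e+12 − 9.499e+11)/(7.708e+12 + 9.499e+11) ≈ 0.7806
(d) a = (rₚ + rₐ)/2 = (9.499e+11 + 7.708e+12)/2 ≈ 4.329e+12 m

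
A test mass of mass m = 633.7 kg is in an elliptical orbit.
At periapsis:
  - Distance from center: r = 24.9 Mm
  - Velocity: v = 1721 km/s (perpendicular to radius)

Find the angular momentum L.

Convert to SI: r = 24.9 Mm = 2.49e+07 m; v = 1721 km/s = 1.721e+06 m/s.
Since v is perpendicular to r, L = m · v · r.
L = 633.7 · 1.721e+06 · 2.49e+07 kg·m²/s ≈ 2.716e+16 kg·m²/s.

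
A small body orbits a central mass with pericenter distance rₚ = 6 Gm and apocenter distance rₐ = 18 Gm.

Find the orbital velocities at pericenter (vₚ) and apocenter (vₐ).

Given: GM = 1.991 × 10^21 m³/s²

Convert to SI: rₚ = 6 Gm = 6e+09 m; rₐ = 18 Gm = 1.8e+10 m.
Use the vis-viva equation v² = GM(2/r − 1/a) with a = (rₚ + rₐ)/2 = (6e+09 + 1.8e+10)/2 = 1.2e+10 m.
vₚ = √(GM · (2/rₚ − 1/a)) = √(1.991e+21 · (2/6e+09 − 1/1.2e+10)) m/s ≈ 7.055e+05 m/s = 705.5 km/s.
vₐ = √(GM · (2/rₐ − 1/a)) = √(1.991e+21 · (2/1.8e+10 − 1/1.2e+10)) m/s ≈ 2.352e+05 m/s = 235.2 km/s.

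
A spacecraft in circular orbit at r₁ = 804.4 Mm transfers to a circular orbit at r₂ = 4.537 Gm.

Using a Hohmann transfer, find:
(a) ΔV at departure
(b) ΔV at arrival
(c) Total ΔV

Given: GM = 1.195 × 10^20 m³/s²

Convert to SI: r₁ = 804.4 Mm = 8.044e+08 m; r₂ = 4.537 Gm = 4.537e+09 m.
Transfer semi-major axis: a_t = (r₁ + r₂)/2 = (8.044e+08 + 4.537e+09)/2 = 2.6707e+09 m.
Circular speeds: v₁ = √(GM/r₁) = 385432 m/s, v₂ = √(GM/r₂) = 162293 m/s.
Transfer speeds (vis-viva v² = GM(2/r − 1/a_t)): v₁ᵗ = 502365 m/s, v₂ᵗ = 89068.3 m/s.
(a) ΔV₁ = |v₁ᵗ − v₁| ≈ 1.169e+05 m/s = 116.9 km/s.
(b) ΔV₂ = |v₂ − v₂ᵗ| ≈ 7.322e+04 m/s = 73.22 km/s.
(c) ΔV_total = ΔV₁ + ΔV₂ ≈ 1.902e+05 m/s = 190.2 km/s.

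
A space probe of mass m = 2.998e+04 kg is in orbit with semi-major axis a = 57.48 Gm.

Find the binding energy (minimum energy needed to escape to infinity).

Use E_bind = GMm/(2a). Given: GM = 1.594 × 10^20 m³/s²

Convert to SI: a = 57.48 Gm = 5.748e+10 m.
Total orbital energy is E = −GMm/(2a); binding energy is E_bind = −E = GMm/(2a).
E_bind = 1.594e+20 · 2.998e+04 / (2 · 5.748e+10) J ≈ 4.157e+13 J = 41.57 TJ.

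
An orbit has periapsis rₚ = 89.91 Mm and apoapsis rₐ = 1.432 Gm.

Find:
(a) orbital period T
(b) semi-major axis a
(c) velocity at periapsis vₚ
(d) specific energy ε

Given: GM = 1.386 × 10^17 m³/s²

Convert to SI: rₚ = 89.91 Mm = 8.991e+07 m; rₐ = 1.432 Gm = 1.432e+09 m.
(a) With a = (rₚ + rₐ)/2 = 7.60955e+08 m, T = 2π √(a³/GM) = 2π √((7.60955e+08)³/1.386e+17) s ≈ 3.543e+05 s
(b) a = (rₚ + rₐ)/2 = (8.991e+07 + 1.432e+09)/2 ≈ 7.61e+08 m
(c) With a = (rₚ + rₐ)/2 = 7.60955e+08 m, vₚ = √(GM (2/rₚ − 1/a)) = √(1.386e+17 · (2/8.991e+07 − 1/7.60955e+08)) m/s ≈ 5.386e+04 m/s
(d) With a = (rₚ + rₐ)/2 = 7.60955e+08 m, ε = −GM/(2a) = −1.386e+17/(2 · 7.60955e+08) J/kg ≈ -9.107e+07 J/kg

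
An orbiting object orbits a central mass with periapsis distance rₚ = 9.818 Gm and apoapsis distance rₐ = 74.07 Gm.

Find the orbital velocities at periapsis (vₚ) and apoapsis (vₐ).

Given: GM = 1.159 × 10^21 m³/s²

Convert to SI: rₚ = 9.818 Gm = 9.818e+09 m; rₐ = 74.07 Gm = 7.407e+10 m.
Use the vis-viva equation v² = GM(2/r − 1/a) with a = (rₚ + rₐ)/2 = (9.818e+09 + 7.407e+10)/2 = 4.1944e+10 m.
vₚ = √(GM · (2/rₚ − 1/a)) = √(1.159e+21 · (2/9.818e+09 − 1/4.1944e+10)) m/s ≈ 4.566e+05 m/s = 456.6 km/s.
vₐ = √(GM · (2/rₐ − 1/a)) = √(1.159e+21 · (2/7.407e+10 − 1/4.1944e+10)) m/s ≈ 6.052e+04 m/s = 60.52 km/s.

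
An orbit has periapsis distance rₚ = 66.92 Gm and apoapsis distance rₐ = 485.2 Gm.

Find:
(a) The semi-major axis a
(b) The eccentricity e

Convert to SI: rₚ = 66.92 Gm = 6.692e+10 m; rₐ = 485.2 Gm = 4.852e+11 m.
(a) a = (rₚ + rₐ) / 2 = (6.692e+10 + 4.852e+11) / 2 ≈ 2.761e+11 m = 276.1 Gm.
(b) e = (rₐ − rₚ) / (rₐ + rₚ) = (4.852e+11 − 6.692e+10) / (4.852e+11 + 6.692e+10) ≈ 0.7576.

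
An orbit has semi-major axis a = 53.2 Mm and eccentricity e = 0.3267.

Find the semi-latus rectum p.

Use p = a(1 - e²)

Convert to SI: a = 53.2 Mm = 5.32e+07 m.
p = a (1 − e²).
p = 5.32e+07 · (1 − (0.3267)²) = 5.32e+07 · 0.893267 ≈ 4.752e+07 m = 47.52 Mm.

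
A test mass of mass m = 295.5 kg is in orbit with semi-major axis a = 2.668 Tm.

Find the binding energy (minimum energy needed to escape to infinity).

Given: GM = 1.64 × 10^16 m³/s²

Convert to SI: a = 2.668 Tm = 2.668e+12 m.
Total orbital energy is E = −GMm/(2a); binding energy is E_bind = −E = GMm/(2a).
E_bind = 1.64e+16 · 295.5 / (2 · 2.668e+12) J ≈ 9.082e+05 J = 908.2 kJ.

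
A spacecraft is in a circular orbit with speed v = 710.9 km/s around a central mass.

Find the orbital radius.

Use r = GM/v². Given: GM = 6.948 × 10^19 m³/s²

Convert to SI: v = 710.9 km/s = 710900 m/s.
For a circular orbit, v² = GM / r, so r = GM / v².
r = 6.948e+19 / (710900)² m ≈ 1.375e+08 m = 137.5 Mm.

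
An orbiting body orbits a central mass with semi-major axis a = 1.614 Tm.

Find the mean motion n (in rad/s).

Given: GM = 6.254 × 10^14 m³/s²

Convert to SI: a = 1.614 Tm = 1.614e+12 m.
n = √(GM / a³).
n = √(6.254e+14 / (1.614e+12)³) rad/s ≈ 1.22e-11 rad/s.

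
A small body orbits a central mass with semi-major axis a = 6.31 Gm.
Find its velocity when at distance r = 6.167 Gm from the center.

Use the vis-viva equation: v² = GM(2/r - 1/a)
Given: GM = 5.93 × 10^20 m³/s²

Convert to SI: a = 6.31 Gm = 6.31e+09 m; r = 6.167 Gm = 6.167e+09 m.
Vis-viva: v = √(GM · (2/r − 1/a)).
2/r − 1/a = 2/6.167e+09 − 1/6.31e+09 = 1.65828e-10 m⁻¹.
v = √(5.93e+20 · 1.65828e-10) m/s ≈ 3.136e+05 m/s = 313.6 km/s.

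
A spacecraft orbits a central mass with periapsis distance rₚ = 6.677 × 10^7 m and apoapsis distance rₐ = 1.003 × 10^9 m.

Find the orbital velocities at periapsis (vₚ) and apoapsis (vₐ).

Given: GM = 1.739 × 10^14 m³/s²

Use the vis-viva equation v² = GM(2/r − 1/a) with a = (rₚ + rₐ)/2 = (6.677e+07 + 1.003e+09)/2 = 5.34885e+08 m.
vₚ = √(GM · (2/rₚ − 1/a)) = √(1.739e+14 · (2/6.677e+07 − 1/5.34885e+08)) m/s ≈ 2210 m/s = 2.21 km/s.
vₐ = √(GM · (2/rₐ − 1/a)) = √(1.739e+14 · (2/1.003e+09 − 1/5.34885e+08)) m/s ≈ 147.1 m/s = 147.1 m/s.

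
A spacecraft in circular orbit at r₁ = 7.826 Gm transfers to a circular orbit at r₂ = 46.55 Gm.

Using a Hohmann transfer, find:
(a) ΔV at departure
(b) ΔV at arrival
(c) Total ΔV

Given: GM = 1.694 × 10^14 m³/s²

Convert to SI: r₁ = 7.826 Gm = 7.826e+09 m; r₂ = 46.55 Gm = 4.655e+10 m.
Transfer semi-major axis: a_t = (r₁ + r₂)/2 = (7.826e+09 + 4.655e+10)/2 = 2.7188e+10 m.
Circular speeds: v₁ = √(GM/r₁) = 147.125 m/s, v₂ = √(GM/r₂) = 60.3249 m/s.
Transfer speeds (vis-viva v² = GM(2/r − 1/a_t)): v₁ᵗ = 192.512 m/s, v₂ᵗ = 32.3652 m/s.
(a) ΔV₁ = |v₁ᵗ − v₁| ≈ 45.39 m/s = 45.39 m/s.
(b) ΔV₂ = |v₂ − v₂ᵗ| ≈ 27.96 m/s = 27.96 m/s.
(c) ΔV_total = ΔV₁ + ΔV₂ ≈ 73.35 m/s = 73.35 m/s.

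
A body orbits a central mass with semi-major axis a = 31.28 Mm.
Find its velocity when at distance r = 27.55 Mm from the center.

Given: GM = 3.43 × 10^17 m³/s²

Convert to SI: a = 31.28 Mm = 3.128e+07 m; r = 27.55 Mm = 2.755e+07 m.
Vis-viva: v = √(GM · (2/r − 1/a)).
2/r − 1/a = 2/2.755e+07 − 1/3.128e+07 = 4.0626e-08 m⁻¹.
v = √(3.43e+17 · 4.0626e-08) m/s ≈ 1.18e+05 m/s = 118 km/s.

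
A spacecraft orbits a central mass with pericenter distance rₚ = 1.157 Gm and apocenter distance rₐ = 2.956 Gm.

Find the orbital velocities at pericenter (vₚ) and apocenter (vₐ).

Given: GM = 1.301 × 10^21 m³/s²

Convert to SI: rₚ = 1.157 Gm = 1.157e+09 m; rₐ = 2.956 Gm = 2.956e+09 m.
Use the vis-viva equation v² = GM(2/r − 1/a) with a = (rₚ + rₐ)/2 = (1.157e+09 + 2.956e+09)/2 = 2.0565e+09 m.
vₚ = √(GM · (2/rₚ − 1/a)) = √(1.301e+21 · (2/1.157e+09 − 1/2.0565e+09)) m/s ≈ 1.271e+06 m/s = 1271 km/s.
vₐ = √(GM · (2/rₐ − 1/a)) = √(1.301e+21 · (2/2.956e+09 − 1/2.0565e+09)) m/s ≈ 4.976e+05 m/s = 497.6 km/s.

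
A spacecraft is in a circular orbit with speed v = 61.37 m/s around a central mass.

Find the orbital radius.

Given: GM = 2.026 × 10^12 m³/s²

For a circular orbit, v² = GM / r, so r = GM / v².
r = 2.026e+12 / (61.37)² m ≈ 5.379e+08 m = 537.9 Mm.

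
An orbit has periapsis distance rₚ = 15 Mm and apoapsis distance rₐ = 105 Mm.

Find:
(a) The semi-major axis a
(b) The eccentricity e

Convert to SI: rₚ = 15 Mm = 1.5e+07 m; rₐ = 105 Mm = 1.05e+08 m.
(a) a = (rₚ + rₐ) / 2 = (1.5e+07 + 1.05e+08) / 2 ≈ 6e+07 m = 60 Mm.
(b) e = (rₐ − rₚ) / (rₐ + rₚ) = (1.05e+08 − 1.5e+07) / (1.05e+08 + 1.5e+07) ≈ 0.75.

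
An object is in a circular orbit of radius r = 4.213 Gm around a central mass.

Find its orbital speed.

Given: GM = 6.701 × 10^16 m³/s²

Convert to SI: r = 4.213 Gm = 4.213e+09 m.
For a circular orbit, gravity supplies the centripetal force, so v = √(GM / r).
v = √(6.701e+16 / 4.213e+09) m/s ≈ 3988 m/s = 3.988 km/s.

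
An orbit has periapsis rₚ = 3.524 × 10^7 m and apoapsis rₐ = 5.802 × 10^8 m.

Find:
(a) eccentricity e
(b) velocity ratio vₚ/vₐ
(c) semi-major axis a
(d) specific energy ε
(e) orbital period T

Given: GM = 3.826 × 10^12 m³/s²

(a) e = (rₐ − rₚ)/(rₐ + rₚ) = (5.802e+08 − 3.524e+07)/(5.802e+08 + 3.524e+07) ≈ 0.8855
(b) Conservation of angular momentum (rₚvₚ = rₐvₐ) gives vₚ/vₐ = rₐ/rₚ = 5.802e+08/3.524e+07 ≈ 16.46
(c) a = (rₚ + rₐ)/2 = (3.524e+07 + 5.802e+08)/2 ≈ 3.077e+08 m
(d) With a = (rₚ + rₐ)/2 = 3.0772e+08 m, ε = −GM/(2a) = −3.826e+12/(2 · 3.0772e+08) J/kg ≈ -6217 J/kg
(e) With a = (rₚ + rₐ)/2 = 3.0772e+08 m, T = 2π √(a³/GM) = 2π √((3.0772e+08)³/3.826e+12) s ≈ 1.734e+07 s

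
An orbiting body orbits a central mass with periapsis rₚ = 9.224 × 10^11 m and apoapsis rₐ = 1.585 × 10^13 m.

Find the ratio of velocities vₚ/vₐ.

Conservation of angular momentum gives rₚvₚ = rₐvₐ, so vₚ/vₐ = rₐ/rₚ.
vₚ/vₐ = 1.585e+13 / 9.224e+11 ≈ 17.18.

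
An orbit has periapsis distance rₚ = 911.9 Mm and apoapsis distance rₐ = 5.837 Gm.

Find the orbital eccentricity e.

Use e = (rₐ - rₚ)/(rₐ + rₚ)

Convert to SI: rₚ = 911.9 Mm = 9.119e+08 m; rₐ = 5.837 Gm = 5.837e+09 m.
e = (rₐ − rₚ) / (rₐ + rₚ).
e = (5.837e+09 − 9.119e+08) / (5.837e+09 + 9.119e+08) = 4.9251e+09 / 6.7489e+09 ≈ 0.7298.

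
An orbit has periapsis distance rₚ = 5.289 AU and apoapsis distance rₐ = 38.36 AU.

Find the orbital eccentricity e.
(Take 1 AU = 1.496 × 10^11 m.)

Convert to SI: rₚ = 5.289 AU = 7.91234e+11 m; rₐ = 38.36 AU = 5.73866e+12 m.
e = (rₐ − rₚ) / (rₐ + rₚ).
e = (5.73866e+12 − 7.91234e+11) / (5.73866e+12 + 7.91234e+11) = 4.94742e+12 / 6.52989e+12 ≈ 0.7577.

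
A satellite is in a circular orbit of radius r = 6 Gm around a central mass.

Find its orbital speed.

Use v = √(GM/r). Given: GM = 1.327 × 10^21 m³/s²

Convert to SI: r = 6 Gm = 6e+09 m.
For a circular orbit, gravity supplies the centripetal force, so v = √(GM / r).
v = √(1.327e+21 / 6e+09) m/s ≈ 4.703e+05 m/s = 470.3 km/s.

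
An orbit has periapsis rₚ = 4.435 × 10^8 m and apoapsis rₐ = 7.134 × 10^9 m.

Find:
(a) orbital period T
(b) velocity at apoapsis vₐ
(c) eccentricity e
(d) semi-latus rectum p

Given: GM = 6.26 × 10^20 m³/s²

(a) With a = (rₚ + rₐ)/2 = 3.78875e+09 m, T = 2π √(a³/GM) = 2π √((3.78875e+09)³/6.26e+20) s ≈ 5.856e+04 s
(b) With a = (rₚ + rₐ)/2 = 3.78875e+09 m, vₐ = √(GM (2/rₐ − 1/a)) = √(6.26e+20 · (2/7.134e+09 − 1/3.78875e+09)) m/s ≈ 1.013e+05 m/s
(c) e = (rₐ − rₚ)/(rₐ + rₚ) = (7.134e+09 − 4.435e+08)/(7.134e+09 + 4.435e+08) ≈ 0.8829
(d) From a = (rₚ + rₐ)/2 = 3.78875e+09 m and e = (rₐ − rₚ)/(rₐ + rₚ) = 0.882943, p = a(1 − e²) = 3.78875e+09 · (1 − (0.882943)²) ≈ 8.351e+08 m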